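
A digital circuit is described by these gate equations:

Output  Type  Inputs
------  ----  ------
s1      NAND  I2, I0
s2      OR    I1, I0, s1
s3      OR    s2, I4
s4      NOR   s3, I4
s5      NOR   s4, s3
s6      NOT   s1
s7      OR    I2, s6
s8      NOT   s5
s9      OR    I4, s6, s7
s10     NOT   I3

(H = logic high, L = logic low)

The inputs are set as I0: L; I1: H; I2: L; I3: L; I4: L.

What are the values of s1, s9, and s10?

s1 = H  s9 = L  s10 = H

s1 = I2 NAND I0 = L NAND L = H
s6 = NOT s1 = NOT H = L
s7 = I2 OR s6 = L OR L = L
s9 = I4 OR s6 OR s7 = L OR L OR L = L
s10 = NOT I3 = NOT L = H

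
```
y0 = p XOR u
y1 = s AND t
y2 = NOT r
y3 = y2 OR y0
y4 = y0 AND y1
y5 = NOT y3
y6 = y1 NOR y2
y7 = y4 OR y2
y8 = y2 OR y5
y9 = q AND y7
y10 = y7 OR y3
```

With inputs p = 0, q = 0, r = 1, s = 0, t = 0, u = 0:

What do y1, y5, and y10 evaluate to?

y0 = p XOR u = 0 XOR 0 = 0
y1 = s AND t = 0 AND 0 = 0
y2 = NOT r = NOT 1 = 0
y3 = y2 OR y0 = 0 OR 0 = 0
y4 = y0 AND y1 = 0 AND 0 = 0
y5 = NOT y3 = NOT 0 = 1
y7 = y4 OR y2 = 0 OR 0 = 0
y10 = y7 OR y3 = 0 OR 0 = 0

y1 = 0; y5 = 1; y10 = 0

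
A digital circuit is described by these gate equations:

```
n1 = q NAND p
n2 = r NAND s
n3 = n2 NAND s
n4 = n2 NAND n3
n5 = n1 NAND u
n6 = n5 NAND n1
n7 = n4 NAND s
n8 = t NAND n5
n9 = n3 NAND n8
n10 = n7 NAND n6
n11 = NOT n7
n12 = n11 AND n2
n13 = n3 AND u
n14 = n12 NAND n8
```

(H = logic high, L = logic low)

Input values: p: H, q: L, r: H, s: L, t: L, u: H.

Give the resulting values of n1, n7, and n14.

n1 = H; n7 = H; n14 = H

n1 = q NAND p = L NAND H = H
n2 = r NAND s = H NAND L = H
n3 = n2 NAND s = H NAND L = H
n4 = n2 NAND n3 = H NAND H = L
n5 = n1 NAND u = H NAND H = L
n7 = n4 NAND s = L NAND L = H
n8 = t NAND n5 = L NAND L = H
n11 = NOT n7 = NOT H = L
n12 = n11 AND n2 = L AND H = L
n14 = n12 NAND n8 = L NAND H = H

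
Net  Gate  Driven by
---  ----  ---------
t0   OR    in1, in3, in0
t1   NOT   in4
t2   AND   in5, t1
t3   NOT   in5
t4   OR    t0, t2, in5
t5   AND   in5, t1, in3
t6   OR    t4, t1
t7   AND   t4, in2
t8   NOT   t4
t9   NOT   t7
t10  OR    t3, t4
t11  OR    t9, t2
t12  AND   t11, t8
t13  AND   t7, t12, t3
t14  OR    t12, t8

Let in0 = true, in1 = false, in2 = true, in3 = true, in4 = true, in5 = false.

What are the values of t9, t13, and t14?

t9 = false  t13 = false  t14 = false

t0 = in1 OR in3 OR in0 = false OR true OR true = true
t1 = NOT in4 = NOT true = false
t2 = in5 AND t1 = false AND false = false
t3 = NOT in5 = NOT false = true
t4 = t0 OR t2 OR in5 = true OR false OR false = true
t7 = t4 AND in2 = true AND true = true
t8 = NOT t4 = NOT true = false
t9 = NOT t7 = NOT true = false
t11 = t9 OR t2 = false OR false = false
t12 = t11 AND t8 = false AND false = false
t13 = t7 AND t12 AND t3 = true AND false AND true = false
t14 = t12 OR t8 = false OR false = false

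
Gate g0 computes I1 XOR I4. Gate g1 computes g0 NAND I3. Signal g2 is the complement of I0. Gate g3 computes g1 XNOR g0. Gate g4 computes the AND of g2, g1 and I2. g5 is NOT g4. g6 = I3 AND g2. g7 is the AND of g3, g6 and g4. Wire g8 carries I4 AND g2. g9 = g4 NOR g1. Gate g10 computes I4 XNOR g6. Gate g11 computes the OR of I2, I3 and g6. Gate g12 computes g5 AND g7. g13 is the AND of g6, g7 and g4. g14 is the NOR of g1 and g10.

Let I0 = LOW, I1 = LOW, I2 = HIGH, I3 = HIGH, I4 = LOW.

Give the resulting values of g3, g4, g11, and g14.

g0 = I1 XOR I4 = LOW XOR LOW = LOW
g1 = g0 NAND I3 = LOW NAND HIGH = HIGH
g2 = NOT I0 = NOT LOW = HIGH
g3 = g1 XNOR g0 = HIGH XNOR LOW = LOW
g4 = g2 AND g1 AND I2 = HIGH AND HIGH AND HIGH = HIGH
g6 = I3 AND g2 = HIGH AND HIGH = HIGH
g10 = I4 XNOR g6 = LOW XNOR HIGH = LOW
g11 = I2 OR I3 OR g6 = HIGH OR HIGH OR HIGH = HIGH
g14 = g1 NOR g10 = HIGH NOR LOW = LOW

g3 = LOW, g4 = HIGH, g11 = HIGH, g14 = LOW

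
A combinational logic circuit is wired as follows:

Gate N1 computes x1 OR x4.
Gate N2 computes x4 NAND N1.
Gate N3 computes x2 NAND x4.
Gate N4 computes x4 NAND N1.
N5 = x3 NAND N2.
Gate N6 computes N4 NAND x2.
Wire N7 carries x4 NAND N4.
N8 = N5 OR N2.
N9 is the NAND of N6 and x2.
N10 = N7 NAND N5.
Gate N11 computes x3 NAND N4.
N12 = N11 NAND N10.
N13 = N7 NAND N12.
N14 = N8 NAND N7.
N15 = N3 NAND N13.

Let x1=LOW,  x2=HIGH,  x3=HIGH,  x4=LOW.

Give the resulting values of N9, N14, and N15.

N1 = x1 OR x4 = LOW OR LOW = LOW
N2 = x4 NAND N1 = LOW NAND LOW = HIGH
N3 = x2 NAND x4 = HIGH NAND LOW = HIGH
N4 = x4 NAND N1 = LOW NAND LOW = HIGH
N5 = x3 NAND N2 = HIGH NAND HIGH = LOW
N6 = N4 NAND x2 = HIGH NAND HIGH = LOW
N7 = x4 NAND N4 = LOW NAND HIGH = HIGH
N8 = N5 OR N2 = LOW OR HIGH = HIGH
N9 = N6 NAND x2 = LOW NAND HIGH = HIGH
N10 = N7 NAND N5 = HIGH NAND LOW = HIGH
N11 = x3 NAND N4 = HIGH NAND HIGH = LOW
N12 = N11 NAND N10 = LOW NAND HIGH = HIGH
N13 = N7 NAND N12 = HIGH NAND HIGH = LOW
N14 = N8 NAND N7 = HIGH NAND HIGH = LOW
N15 = N3 NAND N13 = HIGH NAND LOW = HIGH

N9 = HIGH, N14 = LOW, N15 = HIGH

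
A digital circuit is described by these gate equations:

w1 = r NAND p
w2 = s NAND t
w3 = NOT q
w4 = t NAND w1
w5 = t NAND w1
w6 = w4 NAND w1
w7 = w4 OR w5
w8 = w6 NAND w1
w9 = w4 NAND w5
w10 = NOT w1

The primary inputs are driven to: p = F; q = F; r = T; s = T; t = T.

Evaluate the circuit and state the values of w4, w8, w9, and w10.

w4 = F; w8 = F; w9 = T; w10 = F

w1 = r NAND p = T NAND F = T
w4 = t NAND w1 = T NAND T = F
w5 = t NAND w1 = T NAND T = F
w6 = w4 NAND w1 = F NAND T = T
w8 = w6 NAND w1 = T NAND T = F
w9 = w4 NAND w5 = F NAND F = T
w10 = NOT w1 = NOT T = F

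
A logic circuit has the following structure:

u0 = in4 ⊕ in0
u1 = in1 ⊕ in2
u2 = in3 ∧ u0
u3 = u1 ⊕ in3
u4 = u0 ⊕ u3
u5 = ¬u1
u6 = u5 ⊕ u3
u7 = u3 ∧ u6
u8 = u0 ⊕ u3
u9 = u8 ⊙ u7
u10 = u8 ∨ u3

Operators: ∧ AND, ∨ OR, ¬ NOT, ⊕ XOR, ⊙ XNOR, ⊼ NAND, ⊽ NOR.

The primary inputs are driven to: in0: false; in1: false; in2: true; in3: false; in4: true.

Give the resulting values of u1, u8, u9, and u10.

u0 = in4 XOR in0 = true XOR false = true
u1 = in1 XOR in2 = false XOR true = true
u3 = u1 XOR in3 = true XOR false = true
u5 = NOT u1 = NOT true = false
u6 = u5 XOR u3 = false XOR true = true
u7 = u3 AND u6 = true AND true = true
u8 = u0 XOR u3 = true XOR true = false
u9 = u8 XNOR u7 = false XNOR true = false
u10 = u8 OR u3 = false OR true = true

u1 = true, u8 = false, u9 = false, u10 = true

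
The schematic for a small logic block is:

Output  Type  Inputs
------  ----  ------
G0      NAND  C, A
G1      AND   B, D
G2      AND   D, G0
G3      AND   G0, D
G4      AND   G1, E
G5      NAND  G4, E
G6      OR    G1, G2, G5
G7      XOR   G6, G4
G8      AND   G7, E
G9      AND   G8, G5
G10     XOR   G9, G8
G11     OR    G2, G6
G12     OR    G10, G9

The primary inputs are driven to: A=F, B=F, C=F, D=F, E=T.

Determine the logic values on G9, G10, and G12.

G0 = C NAND A = F NAND F = T
G1 = B AND D = F AND F = F
G2 = D AND G0 = F AND T = F
G4 = G1 AND E = F AND T = F
G5 = G4 NAND E = F NAND T = T
G6 = G1 OR G2 OR G5 = F OR F OR T = T
G7 = G6 XOR G4 = T XOR F = T
G8 = G7 AND E = T AND T = T
G9 = G8 AND G5 = T AND T = T
G10 = G9 XOR G8 = T XOR T = F
G12 = G10 OR G9 = F OR T = T

G9 = T; G10 = F; G12 = T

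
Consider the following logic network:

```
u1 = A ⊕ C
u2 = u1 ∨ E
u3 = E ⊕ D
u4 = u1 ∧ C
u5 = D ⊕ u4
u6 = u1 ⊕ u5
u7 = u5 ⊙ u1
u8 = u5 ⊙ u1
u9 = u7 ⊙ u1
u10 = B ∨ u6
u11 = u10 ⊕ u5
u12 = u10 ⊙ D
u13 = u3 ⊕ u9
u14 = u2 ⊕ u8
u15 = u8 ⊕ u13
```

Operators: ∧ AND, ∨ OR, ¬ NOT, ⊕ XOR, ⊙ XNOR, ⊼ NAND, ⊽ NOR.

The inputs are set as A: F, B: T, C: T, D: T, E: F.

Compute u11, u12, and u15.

u1 = A XOR C = F XOR T = T
u3 = E XOR D = F XOR T = T
u4 = u1 AND C = T AND T = T
u5 = D XOR u4 = T XOR T = F
u6 = u1 XOR u5 = T XOR F = T
u7 = u5 XNOR u1 = F XNOR T = F
u8 = u5 XNOR u1 = F XNOR T = F
u9 = u7 XNOR u1 = F XNOR T = F
u10 = B OR u6 = T OR T = T
u11 = u10 XOR u5 = T XOR F = T
u12 = u10 XNOR D = T XNOR T = T
u13 = u3 XOR u9 = T XOR F = T
u15 = u8 XOR u13 = F XOR T = T

u11 = T, u12 = T, u15 = T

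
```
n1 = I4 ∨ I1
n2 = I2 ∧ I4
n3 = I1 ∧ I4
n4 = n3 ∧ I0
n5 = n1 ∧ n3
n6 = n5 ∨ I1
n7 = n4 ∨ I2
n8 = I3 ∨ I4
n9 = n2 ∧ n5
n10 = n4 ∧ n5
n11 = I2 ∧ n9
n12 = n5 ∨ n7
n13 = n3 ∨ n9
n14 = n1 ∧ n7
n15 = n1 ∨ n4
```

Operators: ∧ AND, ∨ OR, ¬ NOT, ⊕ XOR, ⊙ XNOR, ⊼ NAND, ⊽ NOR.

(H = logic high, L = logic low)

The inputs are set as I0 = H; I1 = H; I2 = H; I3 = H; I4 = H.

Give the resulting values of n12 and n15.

n1 = I4 OR I1 = H OR H = H
n3 = I1 AND I4 = H AND H = H
n4 = n3 AND I0 = H AND H = H
n5 = n1 AND n3 = H AND H = H
n7 = n4 OR I2 = H OR H = H
n12 = n5 OR n7 = H OR H = H
n15 = n1 OR n4 = H OR H = H

n12 = H, n15 = H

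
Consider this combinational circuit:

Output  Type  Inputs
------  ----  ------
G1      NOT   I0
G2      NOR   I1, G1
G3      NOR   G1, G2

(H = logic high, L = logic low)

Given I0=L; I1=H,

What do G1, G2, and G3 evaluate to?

G1 = H; G2 = L; G3 = L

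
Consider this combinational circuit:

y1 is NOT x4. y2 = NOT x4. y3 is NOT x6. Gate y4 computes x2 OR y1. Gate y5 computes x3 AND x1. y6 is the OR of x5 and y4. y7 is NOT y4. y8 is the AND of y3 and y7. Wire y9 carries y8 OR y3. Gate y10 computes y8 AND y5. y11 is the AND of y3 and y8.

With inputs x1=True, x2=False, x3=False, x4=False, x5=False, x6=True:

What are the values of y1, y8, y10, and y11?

y1 = True, y8 = False, y10 = False, y11 = False

y1 = NOT x4 = NOT False = True
y3 = NOT x6 = NOT True = False
y4 = x2 OR y1 = False OR True = True
y5 = x3 AND x1 = False AND True = False
y7 = NOT y4 = NOT True = False
y8 = y3 AND y7 = False AND False = False
y10 = y8 AND y5 = False AND False = False
y11 = y3 AND y8 = False AND False = False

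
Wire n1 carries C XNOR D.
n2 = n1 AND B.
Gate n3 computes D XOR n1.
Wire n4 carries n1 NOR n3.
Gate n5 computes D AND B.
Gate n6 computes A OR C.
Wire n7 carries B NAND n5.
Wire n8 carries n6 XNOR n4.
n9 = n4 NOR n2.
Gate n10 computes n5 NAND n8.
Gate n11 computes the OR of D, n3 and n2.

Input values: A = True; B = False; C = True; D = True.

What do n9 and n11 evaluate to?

n9 = True  n11 = True

n1 = C XNOR D = True XNOR True = True
n2 = n1 AND B = True AND False = False
n3 = D XOR n1 = True XOR True = False
n4 = n1 NOR n3 = True NOR False = False
n9 = n4 NOR n2 = False NOR False = True
n11 = D OR n3 OR n2 = True OR False OR False = True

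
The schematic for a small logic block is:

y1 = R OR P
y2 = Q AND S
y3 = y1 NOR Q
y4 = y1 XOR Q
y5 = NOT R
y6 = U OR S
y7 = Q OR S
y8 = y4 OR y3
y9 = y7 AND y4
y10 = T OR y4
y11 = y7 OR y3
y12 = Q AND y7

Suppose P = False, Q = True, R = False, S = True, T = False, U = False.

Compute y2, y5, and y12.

y2 = True; y5 = True; y12 = True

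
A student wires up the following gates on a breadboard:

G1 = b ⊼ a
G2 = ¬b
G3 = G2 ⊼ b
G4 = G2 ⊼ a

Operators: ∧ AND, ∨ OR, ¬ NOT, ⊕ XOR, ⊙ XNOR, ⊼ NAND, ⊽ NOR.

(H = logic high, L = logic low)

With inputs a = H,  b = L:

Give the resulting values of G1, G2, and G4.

G1 = H, G2 = H, G4 = L

G1 = b NAND a = L NAND H = H
G2 = NOT b = NOT L = H
G4 = G2 NAND a = H NAND H = L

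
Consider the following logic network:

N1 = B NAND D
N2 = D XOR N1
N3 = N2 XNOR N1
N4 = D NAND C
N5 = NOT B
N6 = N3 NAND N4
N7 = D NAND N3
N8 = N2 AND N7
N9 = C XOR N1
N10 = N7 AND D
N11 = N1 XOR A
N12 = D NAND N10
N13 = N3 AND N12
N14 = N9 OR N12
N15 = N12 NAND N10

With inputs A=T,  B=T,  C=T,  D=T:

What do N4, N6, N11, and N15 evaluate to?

N4 = F, N6 = T, N11 = T, N15 = T

N1 = B NAND D = T NAND T = F
N2 = D XOR N1 = T XOR F = T
N3 = N2 XNOR N1 = T XNOR F = F
N4 = D NAND C = T NAND T = F
N6 = N3 NAND N4 = F NAND F = T
N7 = D NAND N3 = T NAND F = T
N10 = N7 AND D = T AND T = T
N11 = N1 XOR A = F XOR T = T
N12 = D NAND N10 = T NAND T = F
N15 = N12 NAND N10 = F NAND T = T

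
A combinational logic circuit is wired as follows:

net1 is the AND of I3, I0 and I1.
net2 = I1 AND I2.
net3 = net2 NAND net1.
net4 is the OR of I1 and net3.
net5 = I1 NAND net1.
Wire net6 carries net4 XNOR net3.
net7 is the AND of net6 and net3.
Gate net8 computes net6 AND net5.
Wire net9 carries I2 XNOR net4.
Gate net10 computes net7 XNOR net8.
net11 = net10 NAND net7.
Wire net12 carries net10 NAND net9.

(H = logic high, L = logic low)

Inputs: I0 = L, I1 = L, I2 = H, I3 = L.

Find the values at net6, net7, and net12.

net6 = H; net7 = H; net12 = L

net1 = I3 AND I0 AND I1 = L AND L AND L = L
net2 = I1 AND I2 = L AND H = L
net3 = net2 NAND net1 = L NAND L = H
net4 = I1 OR net3 = L OR H = H
net5 = I1 NAND net1 = L NAND L = H
net6 = net4 XNOR net3 = H XNOR H = H
net7 = net6 AND net3 = H AND H = H
net8 = net6 AND net5 = H AND H = H
net9 = I2 XNOR net4 = H XNOR H = H
net10 = net7 XNOR net8 = H XNOR H = H
net12 = net10 NAND net9 = H NAND H = L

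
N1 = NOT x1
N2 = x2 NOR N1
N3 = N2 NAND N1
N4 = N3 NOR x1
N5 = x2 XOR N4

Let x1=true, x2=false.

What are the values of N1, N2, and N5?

N1 = false; N2 = true; N5 = false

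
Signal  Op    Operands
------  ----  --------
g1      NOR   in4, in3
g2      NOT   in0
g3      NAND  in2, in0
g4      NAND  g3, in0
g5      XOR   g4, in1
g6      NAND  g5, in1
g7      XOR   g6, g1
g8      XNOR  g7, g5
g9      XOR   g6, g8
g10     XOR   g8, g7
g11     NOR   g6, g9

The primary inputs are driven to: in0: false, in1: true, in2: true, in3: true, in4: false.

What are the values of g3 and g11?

g1 = in4 NOR in3 = false NOR true = false
g3 = in2 NAND in0 = true NAND false = true
g4 = g3 NAND in0 = true NAND false = true
g5 = g4 XOR in1 = true XOR true = false
g6 = g5 NAND in1 = false NAND true = true
g7 = g6 XOR g1 = true XOR false = true
g8 = g7 XNOR g5 = true XNOR false = false
g9 = g6 XOR g8 = true XOR false = true
g11 = g6 NOR g9 = true NOR true = false

g3 = true  g11 = false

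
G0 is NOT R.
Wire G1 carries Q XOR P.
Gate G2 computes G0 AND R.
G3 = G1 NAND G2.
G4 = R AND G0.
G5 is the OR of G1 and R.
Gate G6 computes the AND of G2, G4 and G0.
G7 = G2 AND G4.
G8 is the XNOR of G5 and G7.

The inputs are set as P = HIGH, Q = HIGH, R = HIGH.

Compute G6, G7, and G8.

G6 = LOW, G7 = LOW, G8 = LOW

G0 = NOT R = NOT HIGH = LOW
G1 = Q XOR P = HIGH XOR HIGH = LOW
G2 = G0 AND R = LOW AND HIGH = LOW
G4 = R AND G0 = HIGH AND LOW = LOW
G5 = G1 OR R = LOW OR HIGH = HIGH
G6 = G2 AND G4 AND G0 = LOW AND LOW AND LOW = LOW
G7 = G2 AND G4 = LOW AND LOW = LOW
G8 = G5 XNOR G7 = HIGH XNOR LOW = LOW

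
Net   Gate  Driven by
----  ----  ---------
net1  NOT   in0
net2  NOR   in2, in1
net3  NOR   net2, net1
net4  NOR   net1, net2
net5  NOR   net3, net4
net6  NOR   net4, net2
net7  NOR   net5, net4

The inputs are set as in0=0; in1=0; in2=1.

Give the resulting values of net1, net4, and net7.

net1 = NOT in0 = NOT 0 = 1
net2 = in2 NOR in1 = 1 NOR 0 = 0
net3 = net2 NOR net1 = 0 NOR 1 = 0
net4 = net1 NOR net2 = 1 NOR 0 = 0
net5 = net3 NOR net4 = 0 NOR 0 = 1
net7 = net5 NOR net4 = 1 NOR 0 = 0

net1 = 1  net4 = 0  net7 = 0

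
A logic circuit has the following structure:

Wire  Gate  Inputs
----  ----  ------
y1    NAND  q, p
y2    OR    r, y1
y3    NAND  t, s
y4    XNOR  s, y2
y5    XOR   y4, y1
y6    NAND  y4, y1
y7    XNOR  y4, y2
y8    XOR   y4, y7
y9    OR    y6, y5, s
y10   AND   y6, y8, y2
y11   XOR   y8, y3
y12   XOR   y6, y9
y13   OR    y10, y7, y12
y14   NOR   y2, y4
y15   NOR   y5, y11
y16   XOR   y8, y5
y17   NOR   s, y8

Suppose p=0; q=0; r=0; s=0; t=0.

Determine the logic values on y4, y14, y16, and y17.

y4 = 0; y14 = 0; y16 = 1; y17 = 1

y1 = q NAND p = 0 NAND 0 = 1
y2 = r OR y1 = 0 OR 1 = 1
y4 = s XNOR y2 = 0 XNOR 1 = 0
y5 = y4 XOR y1 = 0 XOR 1 = 1
y7 = y4 XNOR y2 = 0 XNOR 1 = 0
y8 = y4 XOR y7 = 0 XOR 0 = 0
y14 = y2 NOR y4 = 1 NOR 0 = 0
y16 = y8 XOR y5 = 0 XOR 1 = 1
y17 = s NOR y8 = 0 NOR 0 = 1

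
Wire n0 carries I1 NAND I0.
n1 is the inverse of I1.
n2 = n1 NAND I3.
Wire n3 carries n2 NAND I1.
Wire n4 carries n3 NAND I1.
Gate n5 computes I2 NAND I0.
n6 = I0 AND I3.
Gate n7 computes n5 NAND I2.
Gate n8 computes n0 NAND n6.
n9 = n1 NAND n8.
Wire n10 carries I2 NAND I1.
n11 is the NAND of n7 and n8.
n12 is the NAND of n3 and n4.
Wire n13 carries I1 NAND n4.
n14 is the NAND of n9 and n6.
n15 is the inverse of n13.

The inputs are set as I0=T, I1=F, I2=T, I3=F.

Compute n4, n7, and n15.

n1 = NOT I1 = NOT F = T
n2 = n1 NAND I3 = T NAND F = T
n3 = n2 NAND I1 = T NAND F = T
n4 = n3 NAND I1 = T NAND F = T
n5 = I2 NAND I0 = T NAND T = F
n7 = n5 NAND I2 = F NAND T = T
n13 = I1 NAND n4 = F NAND T = T
n15 = NOT n13 = NOT T = F

n4 = T, n7 = T, n15 = F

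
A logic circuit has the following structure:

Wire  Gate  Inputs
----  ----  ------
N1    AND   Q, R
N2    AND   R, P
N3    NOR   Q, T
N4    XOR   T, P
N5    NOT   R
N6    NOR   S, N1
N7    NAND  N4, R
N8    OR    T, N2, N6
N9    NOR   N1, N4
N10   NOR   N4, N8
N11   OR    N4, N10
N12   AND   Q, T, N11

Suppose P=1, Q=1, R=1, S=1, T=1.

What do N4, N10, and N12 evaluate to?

N1 = Q AND R = 1 AND 1 = 1
N2 = R AND P = 1 AND 1 = 1
N4 = T XOR P = 1 XOR 1 = 0
N6 = S NOR N1 = 1 NOR 1 = 0
N8 = T OR N2 OR N6 = 1 OR 1 OR 0 = 1
N10 = N4 NOR N8 = 0 NOR 1 = 0
N11 = N4 OR N10 = 0 OR 0 = 0
N12 = Q AND T AND N11 = 1 AND 1 AND 0 = 0

N4 = 0  N10 = 0  N12 = 0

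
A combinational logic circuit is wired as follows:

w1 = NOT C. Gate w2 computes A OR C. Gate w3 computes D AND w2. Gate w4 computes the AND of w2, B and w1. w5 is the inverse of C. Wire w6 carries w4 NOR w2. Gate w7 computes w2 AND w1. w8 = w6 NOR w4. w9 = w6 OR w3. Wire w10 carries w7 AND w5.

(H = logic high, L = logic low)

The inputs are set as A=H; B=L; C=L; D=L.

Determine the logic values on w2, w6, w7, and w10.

w1 = NOT C = NOT L = H
w2 = A OR C = H OR L = H
w4 = w2 AND B AND w1 = H AND L AND H = L
w5 = NOT C = NOT L = H
w6 = w4 NOR w2 = L NOR H = L
w7 = w2 AND w1 = H AND H = H
w10 = w7 AND w5 = H AND H = H

w2 = H; w6 = L; w7 = H; w10 = H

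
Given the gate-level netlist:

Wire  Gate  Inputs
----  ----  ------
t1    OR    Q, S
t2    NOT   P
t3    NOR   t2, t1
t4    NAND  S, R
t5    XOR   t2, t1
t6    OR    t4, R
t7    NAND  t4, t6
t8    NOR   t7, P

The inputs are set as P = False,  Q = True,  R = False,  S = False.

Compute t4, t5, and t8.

t4 = True, t5 = False, t8 = True

t1 = Q OR S = True OR False = True
t2 = NOT P = NOT False = True
t4 = S NAND R = False NAND False = True
t5 = t2 XOR t1 = True XOR True = False
t6 = t4 OR R = True OR False = True
t7 = t4 NAND t6 = True NAND True = False
t8 = t7 NOR P = False NOR False = True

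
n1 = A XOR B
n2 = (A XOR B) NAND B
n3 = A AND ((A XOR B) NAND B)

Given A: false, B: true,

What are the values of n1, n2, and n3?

n1 = false XOR true = true
n2 = (false XOR true) NAND true = false
n3 = false AND ((false XOR true) NAND true) = false

n1 = true; n2 = false; n3 = false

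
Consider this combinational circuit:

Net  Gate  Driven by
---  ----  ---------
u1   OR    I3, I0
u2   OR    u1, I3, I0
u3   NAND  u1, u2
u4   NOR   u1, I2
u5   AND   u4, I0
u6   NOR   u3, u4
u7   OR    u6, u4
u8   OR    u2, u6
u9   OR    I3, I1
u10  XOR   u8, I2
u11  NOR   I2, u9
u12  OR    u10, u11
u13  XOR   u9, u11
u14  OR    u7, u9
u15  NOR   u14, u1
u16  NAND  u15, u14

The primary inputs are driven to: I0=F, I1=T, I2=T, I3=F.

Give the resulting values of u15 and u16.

u15 = F  u16 = T

u1 = I3 OR I0 = F OR F = F
u2 = u1 OR I3 OR I0 = F OR F OR F = F
u3 = u1 NAND u2 = F NAND F = T
u4 = u1 NOR I2 = F NOR T = F
u6 = u3 NOR u4 = T NOR F = F
u7 = u6 OR u4 = F OR F = F
u9 = I3 OR I1 = F OR T = T
u14 = u7 OR u9 = F OR T = T
u15 = u14 NOR u1 = T NOR F = F
u16 = u15 NAND u14 = F NAND T = T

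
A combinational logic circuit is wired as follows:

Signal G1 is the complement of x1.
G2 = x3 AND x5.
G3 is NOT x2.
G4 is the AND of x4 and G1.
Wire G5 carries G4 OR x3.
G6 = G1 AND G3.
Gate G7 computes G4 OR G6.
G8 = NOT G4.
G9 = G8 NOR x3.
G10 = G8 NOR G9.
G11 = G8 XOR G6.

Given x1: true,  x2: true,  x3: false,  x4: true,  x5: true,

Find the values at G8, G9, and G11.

G1 = NOT x1 = NOT true = false
G3 = NOT x2 = NOT true = false
G4 = x4 AND G1 = true AND false = false
G6 = G1 AND G3 = false AND false = false
G8 = NOT G4 = NOT false = true
G9 = G8 NOR x3 = true NOR false = false
G11 = G8 XOR G6 = true XOR false = true

G8 = true  G9 = false  G11 = true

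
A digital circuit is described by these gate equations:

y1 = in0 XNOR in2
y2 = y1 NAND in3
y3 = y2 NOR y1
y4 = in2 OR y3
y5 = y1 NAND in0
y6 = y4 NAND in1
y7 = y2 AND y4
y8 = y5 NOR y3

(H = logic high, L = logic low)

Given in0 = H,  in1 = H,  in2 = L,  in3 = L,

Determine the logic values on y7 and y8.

y7 = L  y8 = L

y1 = in0 XNOR in2 = H XNOR L = L
y2 = y1 NAND in3 = L NAND L = H
y3 = y2 NOR y1 = H NOR L = L
y4 = in2 OR y3 = L OR L = L
y5 = y1 NAND in0 = L NAND H = H
y7 = y2 AND y4 = H AND L = L
y8 = y5 NOR y3 = H NOR L = L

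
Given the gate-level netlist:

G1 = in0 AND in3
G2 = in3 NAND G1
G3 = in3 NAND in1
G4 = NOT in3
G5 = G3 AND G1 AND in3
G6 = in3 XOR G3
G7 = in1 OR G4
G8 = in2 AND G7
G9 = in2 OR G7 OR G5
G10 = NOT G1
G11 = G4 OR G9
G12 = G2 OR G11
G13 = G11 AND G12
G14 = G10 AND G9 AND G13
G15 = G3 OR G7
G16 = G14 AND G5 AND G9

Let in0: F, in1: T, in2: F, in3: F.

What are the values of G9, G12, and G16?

G9 = T  G12 = T  G16 = F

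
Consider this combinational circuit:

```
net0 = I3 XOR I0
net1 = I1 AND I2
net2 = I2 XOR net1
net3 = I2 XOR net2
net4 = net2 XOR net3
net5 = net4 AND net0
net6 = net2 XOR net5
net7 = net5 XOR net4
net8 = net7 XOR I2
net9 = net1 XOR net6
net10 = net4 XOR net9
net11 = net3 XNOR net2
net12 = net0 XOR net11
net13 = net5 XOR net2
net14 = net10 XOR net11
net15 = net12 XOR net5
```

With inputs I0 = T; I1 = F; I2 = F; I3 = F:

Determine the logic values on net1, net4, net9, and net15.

net1 = F; net4 = F; net9 = F; net15 = F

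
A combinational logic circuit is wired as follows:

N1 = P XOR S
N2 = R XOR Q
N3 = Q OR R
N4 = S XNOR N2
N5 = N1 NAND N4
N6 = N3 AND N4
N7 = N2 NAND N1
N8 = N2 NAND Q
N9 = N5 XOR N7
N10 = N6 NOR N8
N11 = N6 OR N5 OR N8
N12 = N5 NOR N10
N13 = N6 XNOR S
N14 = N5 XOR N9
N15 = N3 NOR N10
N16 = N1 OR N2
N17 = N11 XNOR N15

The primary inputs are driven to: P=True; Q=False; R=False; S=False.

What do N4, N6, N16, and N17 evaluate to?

N4 = True, N6 = False, N16 = True, N17 = True

N1 = P XOR S = True XOR False = True
N2 = R XOR Q = False XOR False = False
N3 = Q OR R = False OR False = False
N4 = S XNOR N2 = False XNOR False = True
N5 = N1 NAND N4 = True NAND True = False
N6 = N3 AND N4 = False AND True = False
N8 = N2 NAND Q = False NAND False = True
N10 = N6 NOR N8 = False NOR True = False
N11 = N6 OR N5 OR N8 = False OR False OR True = True
N15 = N3 NOR N10 = False NOR False = True
N16 = N1 OR N2 = True OR False = True
N17 = N11 XNOR N15 = True XNOR True = True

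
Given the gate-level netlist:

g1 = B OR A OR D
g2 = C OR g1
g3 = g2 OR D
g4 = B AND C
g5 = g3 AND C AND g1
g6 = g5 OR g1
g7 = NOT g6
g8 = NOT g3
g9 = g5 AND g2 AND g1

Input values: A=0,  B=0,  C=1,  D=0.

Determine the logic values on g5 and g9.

g5 = 0  g9 = 0

g1 = B OR A OR D = 0 OR 0 OR 0 = 0
g2 = C OR g1 = 1 OR 0 = 1
g3 = g2 OR D = 1 OR 0 = 1
g5 = g3 AND C AND g1 = 1 AND 1 AND 0 = 0
g9 = g5 AND g2 AND g1 = 0 AND 1 AND 0 = 0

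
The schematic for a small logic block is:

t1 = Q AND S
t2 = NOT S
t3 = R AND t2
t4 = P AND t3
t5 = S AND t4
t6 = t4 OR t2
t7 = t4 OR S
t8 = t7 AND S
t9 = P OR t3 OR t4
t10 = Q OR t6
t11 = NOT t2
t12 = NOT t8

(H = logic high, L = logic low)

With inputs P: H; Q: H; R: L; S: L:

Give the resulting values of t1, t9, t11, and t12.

t1 = L; t9 = H; t11 = L; t12 = H

t1 = Q AND S = H AND L = L
t2 = NOT S = NOT L = H
t3 = R AND t2 = L AND H = L
t4 = P AND t3 = H AND L = L
t7 = t4 OR S = L OR L = L
t8 = t7 AND S = L AND L = L
t9 = P OR t3 OR t4 = H OR L OR L = H
t11 = NOT t2 = NOT H = L
t12 = NOT t8 = NOT L = H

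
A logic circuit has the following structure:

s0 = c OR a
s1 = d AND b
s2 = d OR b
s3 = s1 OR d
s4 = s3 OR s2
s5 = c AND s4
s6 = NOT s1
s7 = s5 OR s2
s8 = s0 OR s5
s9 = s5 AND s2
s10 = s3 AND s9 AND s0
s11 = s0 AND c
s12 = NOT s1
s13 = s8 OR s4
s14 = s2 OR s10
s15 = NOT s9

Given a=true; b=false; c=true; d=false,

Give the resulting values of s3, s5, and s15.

s3 = false, s5 = false, s15 = true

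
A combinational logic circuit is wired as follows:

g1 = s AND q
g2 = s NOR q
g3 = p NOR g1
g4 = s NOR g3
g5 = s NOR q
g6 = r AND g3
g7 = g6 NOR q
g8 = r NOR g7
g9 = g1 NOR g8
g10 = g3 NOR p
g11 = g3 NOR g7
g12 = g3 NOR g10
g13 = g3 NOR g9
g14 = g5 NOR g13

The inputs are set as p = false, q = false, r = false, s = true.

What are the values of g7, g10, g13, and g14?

g1 = s AND q = true AND false = false
g3 = p NOR g1 = false NOR false = true
g5 = s NOR q = true NOR false = false
g6 = r AND g3 = false AND true = false
g7 = g6 NOR q = false NOR false = true
g8 = r NOR g7 = false NOR true = false
g9 = g1 NOR g8 = false NOR false = true
g10 = g3 NOR p = true NOR false = false
g13 = g3 NOR g9 = true NOR true = false
g14 = g5 NOR g13 = false NOR false = true

g7 = true; g10 = false; g13 = false; g14 = true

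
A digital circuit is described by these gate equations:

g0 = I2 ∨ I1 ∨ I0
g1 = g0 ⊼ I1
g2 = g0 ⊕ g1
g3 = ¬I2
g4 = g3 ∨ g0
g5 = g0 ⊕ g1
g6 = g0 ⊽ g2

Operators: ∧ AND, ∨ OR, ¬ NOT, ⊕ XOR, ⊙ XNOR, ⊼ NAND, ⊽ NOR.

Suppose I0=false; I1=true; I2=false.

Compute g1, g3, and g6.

g1 = false; g3 = true; g6 = false

g0 = I2 OR I1 OR I0 = false OR true OR false = true
g1 = g0 NAND I1 = true NAND true = false
g2 = g0 XOR g1 = true XOR false = true
g3 = NOT I2 = NOT false = true
g6 = g0 NOR g2 = true NOR true = false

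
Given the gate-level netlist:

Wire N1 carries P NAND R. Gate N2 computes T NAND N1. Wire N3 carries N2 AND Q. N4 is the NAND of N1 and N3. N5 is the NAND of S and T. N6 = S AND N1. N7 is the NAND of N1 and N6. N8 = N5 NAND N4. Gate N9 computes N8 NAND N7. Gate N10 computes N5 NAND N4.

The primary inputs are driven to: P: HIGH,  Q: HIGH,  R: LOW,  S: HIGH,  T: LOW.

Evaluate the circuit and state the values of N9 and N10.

N1 = P NAND R = HIGH NAND LOW = HIGH
N2 = T NAND N1 = LOW NAND HIGH = HIGH
N3 = N2 AND Q = HIGH AND HIGH = HIGH
N4 = N1 NAND N3 = HIGH NAND HIGH = LOW
N5 = S NAND T = HIGH NAND LOW = HIGH
N6 = S AND N1 = HIGH AND HIGH = HIGH
N7 = N1 NAND N6 = HIGH NAND HIGH = LOW
N8 = N5 NAND N4 = HIGH NAND LOW = HIGH
N9 = N8 NAND N7 = HIGH NAND LOW = HIGH
N10 = N5 NAND N4 = HIGH NAND LOW = HIGH

N9 = HIGH; N10 = HIGH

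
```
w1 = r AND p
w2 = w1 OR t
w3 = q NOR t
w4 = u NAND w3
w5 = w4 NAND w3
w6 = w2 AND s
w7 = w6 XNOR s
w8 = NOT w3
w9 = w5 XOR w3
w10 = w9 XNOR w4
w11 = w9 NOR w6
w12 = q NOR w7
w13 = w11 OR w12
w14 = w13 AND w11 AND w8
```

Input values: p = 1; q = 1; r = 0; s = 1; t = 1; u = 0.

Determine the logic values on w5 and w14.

w5 = 1, w14 = 0

w1 = r AND p = 0 AND 1 = 0
w2 = w1 OR t = 0 OR 1 = 1
w3 = q NOR t = 1 NOR 1 = 0
w4 = u NAND w3 = 0 NAND 0 = 1
w5 = w4 NAND w3 = 1 NAND 0 = 1
w6 = w2 AND s = 1 AND 1 = 1
w7 = w6 XNOR s = 1 XNOR 1 = 1
w8 = NOT w3 = NOT 0 = 1
w9 = w5 XOR w3 = 1 XOR 0 = 1
w11 = w9 NOR w6 = 1 NOR 1 = 0
w12 = q NOR w7 = 1 NOR 1 = 0
w13 = w11 OR w12 = 0 OR 0 = 0
w14 = w13 AND w11 AND w8 = 0 AND 0 AND 1 = 0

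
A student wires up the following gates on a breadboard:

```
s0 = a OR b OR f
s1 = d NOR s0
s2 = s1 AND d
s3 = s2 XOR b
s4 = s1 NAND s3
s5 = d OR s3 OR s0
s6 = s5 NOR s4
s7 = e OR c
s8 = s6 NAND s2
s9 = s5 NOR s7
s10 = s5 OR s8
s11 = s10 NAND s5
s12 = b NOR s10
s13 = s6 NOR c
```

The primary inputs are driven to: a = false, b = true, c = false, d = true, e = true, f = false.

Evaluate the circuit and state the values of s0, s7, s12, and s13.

s0 = a OR b OR f = false OR true OR false = true
s1 = d NOR s0 = true NOR true = false
s2 = s1 AND d = false AND true = false
s3 = s2 XOR b = false XOR true = true
s4 = s1 NAND s3 = false NAND true = true
s5 = d OR s3 OR s0 = true OR true OR true = true
s6 = s5 NOR s4 = true NOR true = false
s7 = e OR c = true OR false = true
s8 = s6 NAND s2 = false NAND false = true
s10 = s5 OR s8 = true OR true = true
s12 = b NOR s10 = true NOR true = false
s13 = s6 NOR c = false NOR false = true

s0 = true, s7 = true, s12 = false, s13 = true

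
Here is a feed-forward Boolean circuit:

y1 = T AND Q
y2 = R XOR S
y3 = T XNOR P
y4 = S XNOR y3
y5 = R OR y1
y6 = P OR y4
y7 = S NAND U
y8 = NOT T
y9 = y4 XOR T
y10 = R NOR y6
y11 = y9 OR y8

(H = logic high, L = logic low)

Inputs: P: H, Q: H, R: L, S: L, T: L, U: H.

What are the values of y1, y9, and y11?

y1 = L  y9 = H  y11 = H

y1 = T AND Q = L AND H = L
y3 = T XNOR P = L XNOR H = L
y4 = S XNOR y3 = L XNOR L = H
y8 = NOT T = NOT L = H
y9 = y4 XOR T = H XOR L = H
y11 = y9 OR y8 = H OR H = H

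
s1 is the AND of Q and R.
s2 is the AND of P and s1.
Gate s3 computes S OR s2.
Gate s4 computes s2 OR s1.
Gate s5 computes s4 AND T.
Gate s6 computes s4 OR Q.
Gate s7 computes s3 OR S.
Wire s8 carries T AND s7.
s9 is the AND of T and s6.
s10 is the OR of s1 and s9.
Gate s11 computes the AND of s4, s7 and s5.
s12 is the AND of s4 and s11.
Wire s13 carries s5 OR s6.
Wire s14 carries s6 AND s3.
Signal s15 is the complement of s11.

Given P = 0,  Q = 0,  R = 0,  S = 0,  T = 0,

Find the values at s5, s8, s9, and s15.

s5 = 0, s8 = 0, s9 = 0, s15 = 1

s1 = Q AND R = 0 AND 0 = 0
s2 = P AND s1 = 0 AND 0 = 0
s3 = S OR s2 = 0 OR 0 = 0
s4 = s2 OR s1 = 0 OR 0 = 0
s5 = s4 AND T = 0 AND 0 = 0
s6 = s4 OR Q = 0 OR 0 = 0
s7 = s3 OR S = 0 OR 0 = 0
s8 = T AND s7 = 0 AND 0 = 0
s9 = T AND s6 = 0 AND 0 = 0
s11 = s4 AND s7 AND s5 = 0 AND 0 AND 0 = 0
s15 = NOT s11 = NOT 0 = 1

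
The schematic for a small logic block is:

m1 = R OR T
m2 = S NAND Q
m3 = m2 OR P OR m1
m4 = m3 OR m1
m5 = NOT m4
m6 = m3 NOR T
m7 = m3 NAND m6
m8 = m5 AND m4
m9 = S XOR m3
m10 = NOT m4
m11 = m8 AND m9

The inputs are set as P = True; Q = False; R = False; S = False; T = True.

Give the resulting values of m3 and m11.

m1 = R OR T = False OR True = True
m2 = S NAND Q = False NAND False = True
m3 = m2 OR P OR m1 = True OR True OR True = True
m4 = m3 OR m1 = True OR True = True
m5 = NOT m4 = NOT True = False
m8 = m5 AND m4 = False AND True = False
m9 = S XOR m3 = False XOR True = True
m11 = m8 AND m9 = False AND True = False

m3 = True, m11 = False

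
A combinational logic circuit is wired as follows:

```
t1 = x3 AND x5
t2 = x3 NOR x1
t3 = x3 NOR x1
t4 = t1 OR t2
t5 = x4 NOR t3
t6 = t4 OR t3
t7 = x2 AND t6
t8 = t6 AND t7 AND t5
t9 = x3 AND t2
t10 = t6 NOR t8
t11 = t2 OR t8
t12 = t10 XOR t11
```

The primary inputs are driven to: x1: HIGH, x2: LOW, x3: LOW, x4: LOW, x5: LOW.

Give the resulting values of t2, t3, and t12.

t1 = x3 AND x5 = LOW AND LOW = LOW
t2 = x3 NOR x1 = LOW NOR HIGH = LOW
t3 = x3 NOR x1 = LOW NOR HIGH = LOW
t4 = t1 OR t2 = LOW OR LOW = LOW
t5 = x4 NOR t3 = LOW NOR LOW = HIGH
t6 = t4 OR t3 = LOW OR LOW = LOW
t7 = x2 AND t6 = LOW AND LOW = LOW
t8 = t6 AND t7 AND t5 = LOW AND LOW AND HIGH = LOW
t10 = t6 NOR t8 = LOW NOR LOW = HIGH
t11 = t2 OR t8 = LOW OR LOW = LOW
t12 = t10 XOR t11 = HIGH XOR LOW = HIGH

t2 = LOW, t3 = LOW, t12 = HIGH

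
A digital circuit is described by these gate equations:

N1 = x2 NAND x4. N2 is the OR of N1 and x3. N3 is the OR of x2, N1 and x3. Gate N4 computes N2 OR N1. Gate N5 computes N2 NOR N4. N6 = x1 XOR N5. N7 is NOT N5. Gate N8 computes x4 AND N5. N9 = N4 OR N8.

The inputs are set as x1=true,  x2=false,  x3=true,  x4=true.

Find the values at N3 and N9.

N1 = x2 NAND x4 = false NAND true = true
N2 = N1 OR x3 = true OR true = true
N3 = x2 OR N1 OR x3 = false OR true OR true = true
N4 = N2 OR N1 = true OR true = true
N5 = N2 NOR N4 = true NOR true = false
N8 = x4 AND N5 = true AND false = false
N9 = N4 OR N8 = true OR false = true

N3 = true; N9 = true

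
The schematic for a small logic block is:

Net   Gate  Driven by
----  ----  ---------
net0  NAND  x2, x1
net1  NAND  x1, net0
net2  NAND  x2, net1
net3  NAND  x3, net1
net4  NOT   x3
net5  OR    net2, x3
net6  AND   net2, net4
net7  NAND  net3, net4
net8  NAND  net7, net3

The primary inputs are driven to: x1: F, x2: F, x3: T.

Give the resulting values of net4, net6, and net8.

net0 = x2 NAND x1 = F NAND F = T
net1 = x1 NAND net0 = F NAND T = T
net2 = x2 NAND net1 = F NAND T = T
net3 = x3 NAND net1 = T NAND T = F
net4 = NOT x3 = NOT T = F
net6 = net2 AND net4 = T AND F = F
net7 = net3 NAND net4 = F NAND F = T
net8 = net7 NAND net3 = T NAND F = T

net4 = F  net6 = F  net8 = T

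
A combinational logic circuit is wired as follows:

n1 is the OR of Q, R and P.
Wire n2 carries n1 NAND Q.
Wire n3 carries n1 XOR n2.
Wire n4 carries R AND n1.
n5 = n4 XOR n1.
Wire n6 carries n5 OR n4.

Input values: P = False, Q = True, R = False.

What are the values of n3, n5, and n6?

n3 = True  n5 = True  n6 = True

n1 = Q OR R OR P = True OR False OR False = True
n2 = n1 NAND Q = True NAND True = False
n3 = n1 XOR n2 = True XOR False = True
n4 = R AND n1 = False AND True = False
n5 = n4 XOR n1 = False XOR True = True
n6 = n5 OR n4 = True OR False = True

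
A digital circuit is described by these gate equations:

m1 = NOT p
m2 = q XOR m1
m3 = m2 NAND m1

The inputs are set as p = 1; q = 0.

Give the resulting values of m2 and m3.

m2 = 0; m3 = 1

m1 = NOT p = NOT 1 = 0
m2 = q XOR m1 = 0 XOR 0 = 0
m3 = m2 NAND m1 = 0 NAND 0 = 1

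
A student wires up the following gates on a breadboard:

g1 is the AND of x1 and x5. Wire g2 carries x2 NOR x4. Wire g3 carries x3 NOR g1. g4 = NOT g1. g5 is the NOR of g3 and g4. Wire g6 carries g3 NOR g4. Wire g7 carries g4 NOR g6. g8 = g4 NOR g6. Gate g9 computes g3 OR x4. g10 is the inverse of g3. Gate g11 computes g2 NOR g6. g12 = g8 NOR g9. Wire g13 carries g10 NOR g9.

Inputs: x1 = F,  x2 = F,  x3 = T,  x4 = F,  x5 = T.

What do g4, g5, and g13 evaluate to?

g4 = T  g5 = F  g13 = F

g1 = x1 AND x5 = F AND T = F
g3 = x3 NOR g1 = T NOR F = F
g4 = NOT g1 = NOT F = T
g5 = g3 NOR g4 = F NOR T = F
g9 = g3 OR x4 = F OR F = F
g10 = NOT g3 = NOT F = T
g13 = g10 NOR g9 = T NOR F = F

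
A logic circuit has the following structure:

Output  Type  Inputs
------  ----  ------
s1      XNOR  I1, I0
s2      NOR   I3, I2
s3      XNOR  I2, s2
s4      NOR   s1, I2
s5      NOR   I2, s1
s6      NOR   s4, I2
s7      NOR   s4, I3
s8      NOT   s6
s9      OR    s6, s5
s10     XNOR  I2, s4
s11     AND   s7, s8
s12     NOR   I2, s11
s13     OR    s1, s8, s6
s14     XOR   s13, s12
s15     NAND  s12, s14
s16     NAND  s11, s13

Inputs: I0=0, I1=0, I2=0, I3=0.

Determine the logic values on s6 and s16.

s1 = I1 XNOR I0 = 0 XNOR 0 = 1
s4 = s1 NOR I2 = 1 NOR 0 = 0
s6 = s4 NOR I2 = 0 NOR 0 = 1
s7 = s4 NOR I3 = 0 NOR 0 = 1
s8 = NOT s6 = NOT 1 = 0
s11 = s7 AND s8 = 1 AND 0 = 0
s13 = s1 OR s8 OR s6 = 1 OR 0 OR 1 = 1
s16 = s11 NAND s13 = 0 NAND 1 = 1

s6 = 1, s16 = 1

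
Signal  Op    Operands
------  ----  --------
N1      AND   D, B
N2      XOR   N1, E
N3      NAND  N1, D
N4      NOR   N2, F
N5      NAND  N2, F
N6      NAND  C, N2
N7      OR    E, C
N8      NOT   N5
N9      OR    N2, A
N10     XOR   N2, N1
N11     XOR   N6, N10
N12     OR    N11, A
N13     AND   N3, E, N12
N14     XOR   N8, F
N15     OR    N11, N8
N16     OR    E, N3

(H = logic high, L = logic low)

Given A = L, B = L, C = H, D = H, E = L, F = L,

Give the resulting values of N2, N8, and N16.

N1 = D AND B = H AND L = L
N2 = N1 XOR E = L XOR L = L
N3 = N1 NAND D = L NAND H = H
N5 = N2 NAND F = L NAND L = H
N8 = NOT N5 = NOT H = L
N16 = E OR N3 = L OR H = H

N2 = L, N8 = L, N16 = H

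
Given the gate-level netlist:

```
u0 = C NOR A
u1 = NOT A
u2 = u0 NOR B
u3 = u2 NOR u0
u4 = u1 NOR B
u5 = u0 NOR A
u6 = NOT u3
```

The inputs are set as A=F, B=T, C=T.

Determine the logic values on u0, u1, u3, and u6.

u0 = C NOR A = T NOR F = F
u1 = NOT A = NOT F = T
u2 = u0 NOR B = F NOR T = F
u3 = u2 NOR u0 = F NOR F = T
u6 = NOT u3 = NOT T = F

u0 = F, u1 = T, u3 = T, u6 = F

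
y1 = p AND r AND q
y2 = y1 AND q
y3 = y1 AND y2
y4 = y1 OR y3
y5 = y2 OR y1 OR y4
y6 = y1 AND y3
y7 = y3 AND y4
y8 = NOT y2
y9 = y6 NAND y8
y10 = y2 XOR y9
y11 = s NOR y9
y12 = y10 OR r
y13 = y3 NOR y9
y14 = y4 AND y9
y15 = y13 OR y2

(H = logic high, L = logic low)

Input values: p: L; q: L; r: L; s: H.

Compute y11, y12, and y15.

y1 = p AND r AND q = L AND L AND L = L
y2 = y1 AND q = L AND L = L
y3 = y1 AND y2 = L AND L = L
y6 = y1 AND y3 = L AND L = L
y8 = NOT y2 = NOT L = H
y9 = y6 NAND y8 = L NAND H = H
y10 = y2 XOR y9 = L XOR H = H
y11 = s NOR y9 = H NOR H = L
y12 = y10 OR r = H OR L = H
y13 = y3 NOR y9 = L NOR H = L
y15 = y13 OR y2 = L OR L = L

y11 = L; y12 = H; y15 = L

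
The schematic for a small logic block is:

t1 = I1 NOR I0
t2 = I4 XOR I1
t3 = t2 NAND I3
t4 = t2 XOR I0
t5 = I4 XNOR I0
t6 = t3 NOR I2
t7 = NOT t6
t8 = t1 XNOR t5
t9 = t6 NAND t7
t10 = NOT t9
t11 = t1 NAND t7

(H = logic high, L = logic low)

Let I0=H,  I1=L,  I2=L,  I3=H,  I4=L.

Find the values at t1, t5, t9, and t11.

t1 = I1 NOR I0 = L NOR H = L
t2 = I4 XOR I1 = L XOR L = L
t3 = t2 NAND I3 = L NAND H = H
t5 = I4 XNOR I0 = L XNOR H = L
t6 = t3 NOR I2 = H NOR L = L
t7 = NOT t6 = NOT L = H
t9 = t6 NAND t7 = L NAND H = H
t11 = t1 NAND t7 = L NAND H = H

t1 = L, t5 = L, t9 = H, t11 = H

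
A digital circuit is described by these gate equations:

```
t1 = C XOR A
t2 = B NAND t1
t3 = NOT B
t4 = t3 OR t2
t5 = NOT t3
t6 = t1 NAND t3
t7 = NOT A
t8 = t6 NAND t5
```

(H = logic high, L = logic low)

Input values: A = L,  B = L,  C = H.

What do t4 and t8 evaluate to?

t1 = C XOR A = H XOR L = H
t2 = B NAND t1 = L NAND H = H
t3 = NOT B = NOT L = H
t4 = t3 OR t2 = H OR H = H
t5 = NOT t3 = NOT H = L
t6 = t1 NAND t3 = H NAND H = L
t8 = t6 NAND t5 = L NAND L = H

t4 = H  t8 = H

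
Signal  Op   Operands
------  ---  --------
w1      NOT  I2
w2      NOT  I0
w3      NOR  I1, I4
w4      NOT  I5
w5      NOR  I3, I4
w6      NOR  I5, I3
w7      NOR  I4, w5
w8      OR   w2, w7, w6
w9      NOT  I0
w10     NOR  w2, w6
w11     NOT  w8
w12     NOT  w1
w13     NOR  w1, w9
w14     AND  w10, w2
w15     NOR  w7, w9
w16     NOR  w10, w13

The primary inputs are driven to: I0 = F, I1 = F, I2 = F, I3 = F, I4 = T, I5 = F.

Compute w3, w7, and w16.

w3 = F, w7 = F, w16 = T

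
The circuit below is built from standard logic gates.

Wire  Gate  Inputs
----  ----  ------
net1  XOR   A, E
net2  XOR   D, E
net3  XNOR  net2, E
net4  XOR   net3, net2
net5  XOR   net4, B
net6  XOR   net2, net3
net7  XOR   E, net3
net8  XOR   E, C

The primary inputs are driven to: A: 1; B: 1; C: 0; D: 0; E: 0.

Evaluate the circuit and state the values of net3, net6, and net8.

net3 = 1, net6 = 1, net8 = 0

net2 = D XOR E = 0 XOR 0 = 0
net3 = net2 XNOR E = 0 XNOR 0 = 1
net6 = net2 XOR net3 = 0 XOR 1 = 1
net8 = E XOR C = 0 XOR 0 = 0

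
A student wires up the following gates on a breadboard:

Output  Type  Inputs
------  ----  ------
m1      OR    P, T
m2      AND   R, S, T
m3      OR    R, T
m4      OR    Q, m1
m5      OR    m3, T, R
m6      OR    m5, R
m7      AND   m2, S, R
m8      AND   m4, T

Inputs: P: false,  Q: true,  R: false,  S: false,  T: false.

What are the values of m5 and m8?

m5 = false, m8 = false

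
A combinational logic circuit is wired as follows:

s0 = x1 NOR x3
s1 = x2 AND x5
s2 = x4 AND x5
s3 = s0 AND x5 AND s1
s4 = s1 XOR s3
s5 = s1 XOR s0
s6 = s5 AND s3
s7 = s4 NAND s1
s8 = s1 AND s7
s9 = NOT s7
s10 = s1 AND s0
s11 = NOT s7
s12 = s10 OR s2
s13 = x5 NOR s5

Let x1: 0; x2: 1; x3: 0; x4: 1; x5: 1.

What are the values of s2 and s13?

s0 = x1 NOR x3 = 0 NOR 0 = 1
s1 = x2 AND x5 = 1 AND 1 = 1
s2 = x4 AND x5 = 1 AND 1 = 1
s5 = s1 XOR s0 = 1 XOR 1 = 0
s13 = x5 NOR s5 = 1 NOR 0 = 0

s2 = 1, s13 = 0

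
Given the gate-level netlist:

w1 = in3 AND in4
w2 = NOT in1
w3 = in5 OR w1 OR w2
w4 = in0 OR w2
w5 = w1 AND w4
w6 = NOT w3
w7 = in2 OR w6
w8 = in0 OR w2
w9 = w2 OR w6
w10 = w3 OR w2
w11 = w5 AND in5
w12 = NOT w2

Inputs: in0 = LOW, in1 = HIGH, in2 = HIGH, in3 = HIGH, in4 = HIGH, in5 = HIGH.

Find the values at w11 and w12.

w11 = LOW, w12 = HIGH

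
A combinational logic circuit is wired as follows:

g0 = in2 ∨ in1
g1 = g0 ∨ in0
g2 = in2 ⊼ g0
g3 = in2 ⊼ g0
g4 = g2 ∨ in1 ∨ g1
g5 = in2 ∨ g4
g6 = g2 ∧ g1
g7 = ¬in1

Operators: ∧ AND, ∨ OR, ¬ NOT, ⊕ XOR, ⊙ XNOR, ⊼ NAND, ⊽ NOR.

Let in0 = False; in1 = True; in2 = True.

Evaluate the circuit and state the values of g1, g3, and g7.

g0 = in2 OR in1 = True OR True = True
g1 = g0 OR in0 = True OR False = True
g3 = in2 NAND g0 = True NAND True = False
g7 = NOT in1 = NOT True = False

g1 = True, g3 = False, g7 = False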